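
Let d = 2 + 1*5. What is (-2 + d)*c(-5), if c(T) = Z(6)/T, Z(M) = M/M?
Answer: -1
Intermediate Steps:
Z(M) = 1
c(T) = 1/T
d = 7 (d = 2 + 5 = 7)
(-2 + d)*c(-5) = (-2 + 7)/(-5) = 5*(-1/5) = -1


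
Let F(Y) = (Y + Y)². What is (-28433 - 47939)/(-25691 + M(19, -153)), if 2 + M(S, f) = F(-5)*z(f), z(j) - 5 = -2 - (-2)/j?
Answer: 11684916/3885329 ≈ 3.0074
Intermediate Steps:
F(Y) = 4*Y² (F(Y) = (2*Y)² = 4*Y²)
z(j) = 3 + 2/j (z(j) = 5 + (-2 - (-2)/j) = 5 + (-2 + 2/j) = 3 + 2/j)
M(S, f) = 298 + 200/f (M(S, f) = -2 + (4*(-5)²)*(3 + 2/f) = -2 + (4*25)*(3 + 2/f) = -2 + 100*(3 + 2/f) = -2 + (300 + 200/f) = 298 + 200/f)
(-28433 - 47939)/(-25691 + M(19, -153)) = (-28433 - 47939)/(-25691 + (298 + 200/(-153))) = -76372/(-25691 + (298 + 200*(-1/153))) = -76372/(-25691 + (298 - 200/153)) = -76372/(-25691 + 45394/153) = -76372/(-3885329/153) = -76372*(-153/3885329) = 11684916/3885329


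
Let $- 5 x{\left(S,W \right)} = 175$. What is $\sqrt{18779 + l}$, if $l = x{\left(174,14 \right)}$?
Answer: $2 \sqrt{4686} \approx 136.91$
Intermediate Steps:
$x{\left(S,W \right)} = -35$ ($x{\left(S,W \right)} = \left(- \frac{1}{5}\right) 175 = -35$)
$l = -35$
$\sqrt{18779 + l} = \sqrt{18779 - 35} = \sqrt{18744} = 2 \sqrt{4686}$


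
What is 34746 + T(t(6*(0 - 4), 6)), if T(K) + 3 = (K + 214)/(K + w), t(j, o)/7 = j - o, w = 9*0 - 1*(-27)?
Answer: 6357965/183 ≈ 34743.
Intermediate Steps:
w = 27 (w = 0 + 27 = 27)
t(j, o) = -7*o + 7*j (t(j, o) = 7*(j - o) = -7*o + 7*j)
T(K) = -3 + (214 + K)/(27 + K) (T(K) = -3 + (K + 214)/(K + 27) = -3 + (214 + K)/(27 + K))
34746 + T(t(6*(0 - 4), 6)) = 34746 + (133 - 2*(-7*6 + 7*(6*(0 - 4))))/(27 + (-7*6 + 7*(6*(0 - 4)))) = 34746 + (133 - 2*(-42 + 7*(6*(-4))))/(27 + (-42 + 7*(6*(-4)))) = 34746 + (133 - 2*(-42 + 7*(-24)))/(27 + (-42 + 7*(-24))) = 34746 + (133 - 2*(-42 - 168))/(27 + (-42 - 168)) = 34746 + (133 - 2*(-210))/(27 - 210) = 34746 + (133 + 420)/(-183) = 34746 - 1/183*553 = 34746 - 553/183 = 6357965/183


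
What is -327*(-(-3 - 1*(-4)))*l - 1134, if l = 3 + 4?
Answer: 1155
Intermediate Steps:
l = 7
-327*(-(-3 - 1*(-4)))*l - 1134 = -327*(-(-3 - 1*(-4)))*7 - 1134 = -327*(-(-3 + 4))*7 - 1134 = -327*(-1*1)*7 - 1134 = -(-327)*7 - 1134 = -327*(-7) - 1134 = 2289 - 1134 = 1155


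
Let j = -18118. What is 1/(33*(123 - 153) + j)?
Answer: -1/19108 ≈ -5.2334e-5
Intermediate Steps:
1/(33*(123 - 153) + j) = 1/(33*(123 - 153) - 18118) = 1/(33*(-30) - 18118) = 1/(-990 - 18118) = 1/(-19108) = -1/19108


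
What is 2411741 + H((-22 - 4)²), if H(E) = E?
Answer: 2412417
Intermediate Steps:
2411741 + H((-22 - 4)²) = 2411741 + (-22 - 4)² = 2411741 + (-26)² = 2411741 + 676 = 2412417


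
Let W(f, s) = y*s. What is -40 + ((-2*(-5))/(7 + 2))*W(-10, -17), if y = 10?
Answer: -2060/9 ≈ -228.89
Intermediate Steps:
W(f, s) = 10*s
-40 + ((-2*(-5))/(7 + 2))*W(-10, -17) = -40 + ((-2*(-5))/(7 + 2))*(10*(-17)) = -40 + (10/9)*(-170) = -40 - 1700/9 = -2060/9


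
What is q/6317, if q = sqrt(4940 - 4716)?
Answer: 4*sqrt(14)/6317 ≈ 0.0023693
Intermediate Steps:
q = 4*sqrt(14) (q = sqrt(224) = 4*sqrt(14) ≈ 14.967)
q/6317 = (4*sqrt(14))/6317 = (4*sqrt(14))*(1/6317) = 4*sqrt(14)/6317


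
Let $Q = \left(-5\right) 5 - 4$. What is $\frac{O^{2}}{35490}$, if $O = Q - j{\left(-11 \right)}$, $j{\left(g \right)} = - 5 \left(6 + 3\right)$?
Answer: $\frac{128}{17745} \approx 0.0072133$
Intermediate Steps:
$j{\left(g \right)} = -45$ ($j{\left(g \right)} = \left(-5\right) 9 = -45$)
$Q = -29$ ($Q = -25 - 4 = -29$)
$O = 16$ ($O = -29 - -45 = -29 + 45 = 16$)
$\frac{O^{2}}{35490} = \frac{16^{2}}{35490} = 256 \cdot \frac{1}{35490} = \frac{128}{17745}$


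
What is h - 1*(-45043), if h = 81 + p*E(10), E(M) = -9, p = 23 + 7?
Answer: 44854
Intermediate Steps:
p = 30
h = -189 (h = 81 + 30*(-9) = 81 - 270 = -189)
h - 1*(-45043) = -189 - 1*(-45043) = -189 + 45043 = 44854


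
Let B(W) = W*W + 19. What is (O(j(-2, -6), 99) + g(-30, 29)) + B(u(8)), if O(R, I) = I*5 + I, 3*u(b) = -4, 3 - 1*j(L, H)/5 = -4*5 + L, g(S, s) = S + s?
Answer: 5524/9 ≈ 613.78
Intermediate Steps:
j(L, H) = 115 - 5*L (j(L, H) = 15 - 5*(-4*5 + L) = 15 - 5*(-20 + L) = 15 + (100 - 5*L) = 115 - 5*L)
u(b) = -4/3 (u(b) = (⅓)*(-4) = -4/3)
O(R, I) = 6*I (O(R, I) = 5*I + I = 6*I)
B(W) = 19 + W² (B(W) = W² + 19 = 19 + W²)
(O(j(-2, -6), 99) + g(-30, 29)) + B(u(8)) = (6*99 + (-30 + 29)) + (19 + (-4/3)²) = (594 - 1) + (19 + 16/9) = 593 + 187/9 = 5524/9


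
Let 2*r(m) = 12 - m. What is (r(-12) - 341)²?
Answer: 108241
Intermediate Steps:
r(m) = 6 - m/2 (r(m) = (12 - m)/2 = 6 - m/2)
(r(-12) - 341)² = ((6 - ½*(-12)) - 341)² = ((6 + 6) - 341)² = (12 - 341)² = (-329)² = 108241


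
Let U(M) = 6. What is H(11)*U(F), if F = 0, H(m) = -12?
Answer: -72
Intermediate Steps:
H(11)*U(F) = -12*6 = -72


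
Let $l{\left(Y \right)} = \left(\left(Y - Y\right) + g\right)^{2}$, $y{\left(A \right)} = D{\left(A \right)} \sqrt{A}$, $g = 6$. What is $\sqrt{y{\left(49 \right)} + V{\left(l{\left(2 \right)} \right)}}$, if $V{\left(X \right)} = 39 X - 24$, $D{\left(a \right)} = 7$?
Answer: $\sqrt{1429} \approx 37.802$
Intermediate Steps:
$y{\left(A \right)} = 7 \sqrt{A}$
$l{\left(Y \right)} = 36$ ($l{\left(Y \right)} = \left(\left(Y - Y\right) + 6\right)^{2} = \left(0 + 6\right)^{2} = 6^{2} = 36$)
$V{\left(X \right)} = -24 + 39 X$
$\sqrt{y{\left(49 \right)} + V{\left(l{\left(2 \right)} \right)}} = \sqrt{7 \sqrt{49} + \left(-24 + 39 \cdot 36\right)} = \sqrt{7 \cdot 7 + \left(-24 + 1404\right)} = \sqrt{49 + 1380} = \sqrt{1429}$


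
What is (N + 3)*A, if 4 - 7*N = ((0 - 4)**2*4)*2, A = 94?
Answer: -9682/7 ≈ -1383.1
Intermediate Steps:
N = -124/7 (N = 4/7 - (0 - 4)**2*4*2/7 = 4/7 - (-4)**2*4*2/7 = 4/7 - 16*4*2/7 = 4/7 - 64*2/7 = 4/7 - 1/7*128 = 4/7 - 128/7 = -124/7 ≈ -17.714)
(N + 3)*A = (-124/7 + 3)*94 = -103/7*94 = -9682/7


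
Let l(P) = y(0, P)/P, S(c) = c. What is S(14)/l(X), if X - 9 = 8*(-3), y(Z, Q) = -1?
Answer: 210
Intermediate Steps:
X = -15 (X = 9 + 8*(-3) = 9 - 24 = -15)
l(P) = -1/P
S(14)/l(X) = 14/((-1/(-15))) = 14/((-1*(-1/15))) = 14/(1/15) = 14*15 = 210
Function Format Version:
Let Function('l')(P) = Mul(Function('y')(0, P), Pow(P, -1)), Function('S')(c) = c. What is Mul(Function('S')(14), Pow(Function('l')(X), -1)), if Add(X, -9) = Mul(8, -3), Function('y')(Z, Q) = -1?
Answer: 210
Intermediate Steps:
X = -15 (X = Add(9, Mul(8, -3)) = Add(9, -24) = -15)
Function('l')(P) = Mul(-1, Pow(P, -1))
Mul(Function('S')(14), Pow(Function('l')(X), -1)) = Mul(14, Pow(Mul(-1, Pow(-15, -1)), -1)) = Mul(14, Pow(Mul(-1, Rational(-1, 15)), -1)) = Mul(14, Pow(Rational(1, 15), -1)) = Mul(14, 15) = 210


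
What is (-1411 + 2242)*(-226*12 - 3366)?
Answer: -5050818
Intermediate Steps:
(-1411 + 2242)*(-226*12 - 3366) = 831*(-2712 - 3366) = 831*(-6078) = -5050818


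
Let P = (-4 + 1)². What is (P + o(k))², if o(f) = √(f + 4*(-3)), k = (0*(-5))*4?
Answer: 69 + 36*I*√3 ≈ 69.0 + 62.354*I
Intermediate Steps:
k = 0 (k = 0*4 = 0)
o(f) = √(-12 + f) (o(f) = √(f - 12) = √(-12 + f))
P = 9 (P = (-3)² = 9)
(P + o(k))² = (9 + √(-12 + 0))² = (9 + √(-12))² = (9 + 2*I*√3)²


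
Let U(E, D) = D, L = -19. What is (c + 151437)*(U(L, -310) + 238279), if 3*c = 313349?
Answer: 60893094180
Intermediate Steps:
c = 313349/3 (c = (⅓)*313349 = 313349/3 ≈ 1.0445e+5)
(c + 151437)*(U(L, -310) + 238279) = (313349/3 + 151437)*(-310 + 238279) = (767660/3)*237969 = 60893094180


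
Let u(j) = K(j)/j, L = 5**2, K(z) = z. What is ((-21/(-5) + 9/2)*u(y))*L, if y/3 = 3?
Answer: 435/2 ≈ 217.50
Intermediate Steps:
y = 9 (y = 3*3 = 9)
L = 25
u(j) = 1 (u(j) = j/j = 1)
((-21/(-5) + 9/2)*u(y))*L = ((-21/(-5) + 9/2)*1)*25 = ((-21*(-1/5) + 9*(1/2))*1)*25 = ((21/5 + 9/2)*1)*25 = ((87/10)*1)*25 = (87/10)*25 = 435/2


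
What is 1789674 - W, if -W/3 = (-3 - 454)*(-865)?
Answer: 2975589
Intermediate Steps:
W = -1185915 (W = -3*(-3 - 454)*(-865) = -(-1371)*(-865) = -3*395305 = -1185915)
1789674 - W = 1789674 - 1*(-1185915) = 1789674 + 1185915 = 2975589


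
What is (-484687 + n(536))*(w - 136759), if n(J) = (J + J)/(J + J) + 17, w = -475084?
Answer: 296541334967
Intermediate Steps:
n(J) = 18 (n(J) = (2*J)/((2*J)) + 17 = (2*J)*(1/(2*J)) + 17 = 1 + 17 = 18)
(-484687 + n(536))*(w - 136759) = (-484687 + 18)*(-475084 - 136759) = -484669*(-611843) = 296541334967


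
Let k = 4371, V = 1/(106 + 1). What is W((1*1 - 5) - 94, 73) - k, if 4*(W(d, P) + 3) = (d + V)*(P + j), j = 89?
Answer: -1785321/214 ≈ -8342.6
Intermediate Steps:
V = 1/107 ≈ 0.0093458
W(d, P) = -3 + (89 + P)*(1/107 + d)/4 (W(d, P) = -3 + ((d + 1/107)*(P + 89))/4 = -3 + ((1/107 + d)*(89 + P))/4 = -3 + ((89 + P)*(1/107 + d))/4 = -3 + (89 + P)*(1/107 + d)/4)
W((1*1 - 5) - 94, 73) - k = (-1195/428 + (1/428)*73 + 89*((1*1 - 5) - 94)/4 + (¼)*73*((1*1 - 5) - 94)) - 1*4371 = (-1195/428 + 73/428 + 89*((1 - 5) - 94)/4 + (¼)*73*((1 - 5) - 94)) - 4371 = (-1195/428 + 73/428 + 89*(-4 - 94)/4 + (¼)*73*(-4 - 94)) - 4371 = (-1195/428 + 73/428 + (89/4)*(-98) + (¼)*73*(-98)) - 4371 = (-1195/428 + 73/428 - 4361/2 - 3577/2) - 4371 = -849927/214 - 4371 = -1785321/214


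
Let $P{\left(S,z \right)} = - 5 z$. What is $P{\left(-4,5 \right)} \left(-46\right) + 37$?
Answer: $1187$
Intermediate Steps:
$P{\left(-4,5 \right)} \left(-46\right) + 37 = \left(-5\right) 5 \left(-46\right) + 37 = \left(-25\right) \left(-46\right) + 37 = 1150 + 37 = 1187$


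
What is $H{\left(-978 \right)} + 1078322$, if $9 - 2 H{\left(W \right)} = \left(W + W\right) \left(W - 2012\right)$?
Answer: $- \frac{3691787}{2} \approx -1.8459 \cdot 10^{6}$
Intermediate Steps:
$H{\left(W \right)} = \frac{9}{2} - W \left(-2012 + W\right)$ ($H{\left(W \right)} = \frac{9}{2} - \frac{\left(W + W\right) \left(W - 2012\right)}{2} = \frac{9}{2} - \frac{2 W \left(-2012 + W\right)}{2} = \frac{9}{2} - W \left(-2012 + W\right)$)
$H{\left(-978 \right)} + 1078322 = \left(\frac{9}{2} - \left(-978\right)^{2} + 2012 \left(-978\right)\right) + 1078322 = \left(\frac{9}{2} - 956484 - 1967736\right) + 1078322 = - \frac{5848431}{2} + 1078322 = - \frac{3691787}{2}$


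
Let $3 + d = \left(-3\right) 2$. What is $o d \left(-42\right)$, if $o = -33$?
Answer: $-12474$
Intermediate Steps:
$d = -9$ ($d = -3 - 6 = -9$)
$o d \left(-42\right) = \left(-33\right) \left(-9\right) \left(-42\right) = 297 \left(-42\right) = -12474$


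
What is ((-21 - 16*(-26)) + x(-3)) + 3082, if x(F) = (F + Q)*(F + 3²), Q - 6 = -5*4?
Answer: 3375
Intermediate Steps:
Q = -14 (Q = 6 - 5*4 = 6 - 20 = -14)
x(F) = (-14 + F)*(9 + F) (x(F) = (F - 14)*(F + 3²) = (-14 + F)*(F + 9) = (-14 + F)*(9 + F))
((-21 - 16*(-26)) + x(-3)) + 3082 = ((-21 - 16*(-26)) + (-126 + (-3)² - 5*(-3))) + 3082 = ((-21 + 416) + (-126 + 9 + 15)) + 3082 = (395 - 102) + 3082 = 293 + 3082 = 3375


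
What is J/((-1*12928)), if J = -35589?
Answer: 35589/12928 ≈ 2.7529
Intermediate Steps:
J/((-1*12928)) = -35589/((-1*12928)) = -35589/(-12928) = -35589*(-1/12928) = 35589/12928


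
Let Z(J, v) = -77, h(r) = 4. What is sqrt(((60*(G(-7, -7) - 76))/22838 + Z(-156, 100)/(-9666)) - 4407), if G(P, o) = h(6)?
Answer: 5*I*sqrt(238631689162888626)/36792018 ≈ 66.387*I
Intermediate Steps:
G(P, o) = 4
sqrt(((60*(G(-7, -7) - 76))/22838 + Z(-156, 100)/(-9666)) - 4407) = sqrt(((60*(4 - 76))/22838 - 77/(-9666)) - 4407) = sqrt(((60*(-72))*(1/22838) - 77*(-1/9666)) - 4407) = sqrt((-4320*1/22838 + 77/9666) - 4407) = sqrt((-2160/11419 + 77/9666) - 4407) = sqrt(-19999297/110376054 - 4407) = sqrt(-486447269275/110376054) = 5*I*sqrt(238631689162888626)/36792018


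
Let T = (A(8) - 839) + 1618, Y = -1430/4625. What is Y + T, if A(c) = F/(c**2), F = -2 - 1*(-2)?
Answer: 720289/925 ≈ 778.69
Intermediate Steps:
F = 0 (F = -2 + 2 = 0)
Y = -286/925 (Y = -1430*1/4625 = -286/925 ≈ -0.30919)
A(c) = 0 (A(c) = 0/(c**2) = 0/c**2 = 0)
T = 779 (T = (0 - 839) + 1618 = -839 + 1618 = 779)
Y + T = -286/925 + 779 = 720289/925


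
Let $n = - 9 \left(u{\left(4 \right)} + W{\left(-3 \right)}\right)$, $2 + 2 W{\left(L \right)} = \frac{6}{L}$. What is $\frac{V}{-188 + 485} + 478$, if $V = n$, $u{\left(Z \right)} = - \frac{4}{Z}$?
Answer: $\frac{5259}{11} \approx 478.09$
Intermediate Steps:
$W{\left(L \right)} = -1 + \frac{3}{L}$ ($W{\left(L \right)} = -1 + \frac{6 \frac{1}{L}}{2} = -1 + \frac{3}{L}$)
$n = 27$ ($n = - 9 \left(- \frac{4}{4} + \frac{3 - -3}{-3}\right) = - 9 \left(\left(-4\right) \frac{1}{4} - \frac{3 + 3}{3}\right) = - 9 \left(-1 - 2\right) = \left(-9\right) \left(-3\right) = 27$)
$V = 27$
$\frac{V}{-188 + 485} + 478 = \frac{1}{-188 + 485} \cdot 27 + 478 = \frac{1}{297} \cdot 27 + 478 = \frac{1}{11} + 478 = \frac{5259}{11}$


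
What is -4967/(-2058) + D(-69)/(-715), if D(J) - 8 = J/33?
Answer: 598949/249018 ≈ 2.4052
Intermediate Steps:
D(J) = 8 + J/33
-4967/(-2058) + D(-69)/(-715) = -4967/(-2058) + (8 + (1/33)*(-69))/(-715) = -4967*(-1/2058) + (8 - 23/11)*(-1/715) = 4967/2058 + (65/11)*(-1/715) = 4967/2058 - 1/121 = 598949/249018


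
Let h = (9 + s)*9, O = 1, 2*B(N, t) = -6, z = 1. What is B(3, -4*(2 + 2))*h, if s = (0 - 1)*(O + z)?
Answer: -189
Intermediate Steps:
B(N, t) = -3 (B(N, t) = (½)*(-6) = -3)
s = -2 (s = (0 - 1)*(1 + 1) = -1*2 = -2)
h = 63 (h = (9 - 2)*9 = 7*9 = 63)
B(3, -4*(2 + 2))*h = -3*63 = -189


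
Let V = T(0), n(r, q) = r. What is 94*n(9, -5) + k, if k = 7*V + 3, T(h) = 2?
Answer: 863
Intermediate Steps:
V = 2
k = 17 (k = 7*2 + 3 = 14 + 3 = 17)
94*n(9, -5) + k = 94*9 + 17 = 846 + 17 = 863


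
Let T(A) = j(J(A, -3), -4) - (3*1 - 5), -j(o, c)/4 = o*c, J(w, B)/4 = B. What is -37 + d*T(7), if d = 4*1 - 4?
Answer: -37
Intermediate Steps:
J(w, B) = 4*B
d = 0 (d = 4 - 4 = 0)
j(o, c) = -4*c*o (j(o, c) = -4*o*c = -4*c*o)
T(A) = -190 (T(A) = -4*(-4)*4*(-3) - (3*1 - 5) = -4*(-4)*(-12) - (3 - 5) = -192 - 1*(-2) = -192 + 2 = -190)
-37 + d*T(7) = -37 + 0*(-190) = -37 + 0 = -37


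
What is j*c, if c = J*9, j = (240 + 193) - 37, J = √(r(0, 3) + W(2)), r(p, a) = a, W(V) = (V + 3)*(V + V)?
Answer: 3564*√23 ≈ 17092.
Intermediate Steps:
W(V) = 2*V*(3 + V) (W(V) = (3 + V)*(2*V) = 2*V*(3 + V))
J = √23 (J = √(3 + 2*2*(3 + 2)) = √(3 + 2*2*5) = √(3 + 20) = √23 ≈ 4.7958)
j = 396 (j = 433 - 37 = 396)
c = 9*√23 (c = √23*9 = 9*√23 ≈ 43.162)
j*c = 396*(9*√23) = 3564*√23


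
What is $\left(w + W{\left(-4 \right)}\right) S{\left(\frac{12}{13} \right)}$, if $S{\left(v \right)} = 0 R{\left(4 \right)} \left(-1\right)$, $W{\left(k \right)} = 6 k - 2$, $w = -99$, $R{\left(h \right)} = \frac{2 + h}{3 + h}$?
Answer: $0$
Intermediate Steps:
$R{\left(h \right)} = \frac{2 + h}{3 + h}$
$W{\left(k \right)} = -2 + 6 k$
$S{\left(v \right)} = 0$ ($S{\left(v \right)} = 0 \frac{2 + 4}{3 + 4} \left(-1\right) = 0 \cdot \frac{1}{7} \cdot 6 \left(-1\right) = 0 \cdot \frac{6}{7} \left(-1\right) = 0 \left(-1\right) = 0$)
$\left(w + W{\left(-4 \right)}\right) S{\left(\frac{12}{13} \right)} = \left(-99 + \left(-2 + 6 \left(-4\right)\right)\right) 0 = \left(-99 - 26\right) 0 = \left(-125\right) 0 = 0$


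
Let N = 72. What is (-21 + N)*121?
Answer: 6171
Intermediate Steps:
(-21 + N)*121 = (-21 + 72)*121 = 51*121 = 6171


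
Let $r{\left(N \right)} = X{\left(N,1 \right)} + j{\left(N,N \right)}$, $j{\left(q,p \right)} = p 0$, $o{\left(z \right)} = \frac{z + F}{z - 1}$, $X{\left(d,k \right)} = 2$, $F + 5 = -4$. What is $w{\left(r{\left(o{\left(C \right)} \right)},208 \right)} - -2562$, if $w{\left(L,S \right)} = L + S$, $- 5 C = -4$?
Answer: $2772$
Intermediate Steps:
$F = -9$ ($F = -5 - 4 = -9$)
$C = \frac{4}{5}$ ($C = \left(- \frac{1}{5}\right) \left(-4\right) = \frac{4}{5} \approx 0.8$)
$o{\left(z \right)} = \frac{-9 + z}{-1 + z}$ ($o{\left(z \right)} = \frac{z - 9}{z - 1} = \frac{-9 + z}{-1 + z}$)
$j{\left(q,p \right)} = 0$
$r{\left(N \right)} = 2$ ($r{\left(N \right)} = 2 + 0 = 2$)
$w{\left(r{\left(o{\left(C \right)} \right)},208 \right)} - -2562 = \left(2 + 208\right) - -2562 = 210 + 2562 = 2772$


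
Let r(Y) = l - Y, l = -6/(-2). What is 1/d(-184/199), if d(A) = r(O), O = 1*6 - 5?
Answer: ½ ≈ 0.50000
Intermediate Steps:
l = 3 (l = -6*(-½) = 3)
O = 1 (O = 6 - 5 = 1)
r(Y) = 3 - Y
d(A) = 2 (d(A) = 3 - 1*1 = 3 - 1 = 2)
1/d(-184/199) = 1/2 = ½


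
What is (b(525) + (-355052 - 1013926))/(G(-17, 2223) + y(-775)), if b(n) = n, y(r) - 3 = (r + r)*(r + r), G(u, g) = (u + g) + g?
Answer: -1368453/2406932 ≈ -0.56855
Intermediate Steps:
G(u, g) = u + 2*g (G(u, g) = (g + u) + g = u + 2*g)
y(r) = 3 + 4*r**2 (y(r) = 3 + (r + r)*(r + r) = 3 + (2*r)*(2*r) = 3 + 4*r**2)
(b(525) + (-355052 - 1013926))/(G(-17, 2223) + y(-775)) = (525 + (-355052 - 1013926))/((-17 + 2*2223) + (3 + 4*(-775)**2)) = (525 - 1368978)/((-17 + 4446) + (3 + 4*600625)) = -1368453/(4429 + (3 + 2402500)) = -1368453/(4429 + 2402503) = -1368453/2406932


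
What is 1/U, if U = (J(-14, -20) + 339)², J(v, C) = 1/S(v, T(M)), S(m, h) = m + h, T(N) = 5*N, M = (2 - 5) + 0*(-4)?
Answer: 841/96628900 ≈ 8.7034e-6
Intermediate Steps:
M = -3 (M = -3 + 0 = -3)
S(m, h) = h + m
J(v, C) = 1/(-15 + v) (J(v, C) = 1/(5*(-3) + v) = 1/(-15 + v))
U = 96628900/841 (U = (1/(-15 - 14) + 339)² = (1/(-29) + 339)² = (-1/29 + 339)² = (9830/29)² = 96628900/841 ≈ 1.1490e+5)
1/U = 1/(96628900/841) = 841/96628900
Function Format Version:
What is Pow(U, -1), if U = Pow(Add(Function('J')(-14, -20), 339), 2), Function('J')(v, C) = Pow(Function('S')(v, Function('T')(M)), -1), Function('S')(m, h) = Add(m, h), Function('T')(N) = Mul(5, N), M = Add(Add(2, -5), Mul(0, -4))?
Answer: Rational(841, 96628900) ≈ 8.7034e-6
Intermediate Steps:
M = -3 (M = Add(-3, 0) = -3)
Function('S')(m, h) = Add(h, m)
Function('J')(v, C) = Pow(Add(-15, v), -1) (Function('J')(v, C) = Pow(Add(Mul(5, -3), v), -1) = Pow(Add(-15, v), -1))
U = Rational(96628900, 841) (U = Pow(Add(Pow(Add(-15, -14), -1), 339), 2) = Pow(Add(Pow(-29, -1), 339), 2) = Pow(Add(Rational(-1, 29), 339), 2) = Pow(Rational(9830, 29), 2) = Rational(96628900, 841) ≈ 1.1490e+5)
Pow(U, -1) = Pow(Rational(96628900, 841), -1) = Rational(841, 96628900)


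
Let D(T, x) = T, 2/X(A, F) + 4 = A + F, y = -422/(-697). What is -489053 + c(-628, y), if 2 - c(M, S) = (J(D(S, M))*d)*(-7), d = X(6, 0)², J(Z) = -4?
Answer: -489079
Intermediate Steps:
y = 422/697 (y = -422*(-1/697) = 422/697 ≈ 0.60545)
X(A, F) = 2/(-4 + A + F) (X(A, F) = 2/(-4 + (A + F)) = 2/(-4 + A + F))
d = 1 (d = (2/(-4 + 6 + 0))² = (2/2)² = (2*(½))² = 1² = 1)
c(M, S) = -26 (c(M, S) = 2 - (-4*1)*(-7) = 2 - (-4)*(-7) = 2 - 1*28 = 2 - 28 = -26)
-489053 + c(-628, y) = -489053 - 26 = -489079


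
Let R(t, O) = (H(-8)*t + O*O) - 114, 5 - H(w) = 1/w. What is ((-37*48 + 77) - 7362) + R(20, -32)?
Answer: -16097/2 ≈ -8048.5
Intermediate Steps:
H(w) = 5 - 1/w
R(t, O) = -114 + O² + 41*t/8 (R(t, O) = ((5 - 1/(-8))*t + O*O) - 114 = ((5 - 1*(-⅛))*t + O²) - 114 = ((5 + ⅛)*t + O²) - 114 = (41*t/8 + O²) - 114 = (O² + 41*t/8) - 114 = -114 + O² + 41*t/8)
((-37*48 + 77) - 7362) + R(20, -32) = ((-37*48 + 77) - 7362) + (-114 + (-32)² + (41/8)*20) = ((-1776 + 77) - 7362) + (-114 + 1024 + 205/2) = (-1699 - 7362) + 2025/2 = -9061 + 2025/2 = -16097/2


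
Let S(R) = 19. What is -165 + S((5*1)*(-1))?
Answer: -146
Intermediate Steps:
-165 + S((5*1)*(-1)) = -165 + 19 = -146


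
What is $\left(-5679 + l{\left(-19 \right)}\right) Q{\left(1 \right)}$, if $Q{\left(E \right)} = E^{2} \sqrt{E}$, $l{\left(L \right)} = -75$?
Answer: $-5754$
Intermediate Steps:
$Q{\left(E \right)} = E^{\frac{5}{2}}$
$\left(-5679 + l{\left(-19 \right)}\right) Q{\left(1 \right)} = \left(-5679 - 75\right) 1^{\frac{5}{2}} = \left(-5754\right) 1 = -5754$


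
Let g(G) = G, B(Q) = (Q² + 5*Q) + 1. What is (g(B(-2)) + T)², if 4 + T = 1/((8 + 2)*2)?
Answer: 32041/400 ≈ 80.103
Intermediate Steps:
B(Q) = 1 + Q² + 5*Q
T = -79/20 (T = -4 + 1/((8 + 2)*2) = -4 + (½)/10 = -4 + (⅒)*(½) = -4 + 1/20 = -79/20 ≈ -3.9500)
(g(B(-2)) + T)² = ((1 + (-2)² + 5*(-2)) - 79/20)² = ((1 + 4 - 10) - 79/20)² = (-5 - 79/20)² = (-179/20)² = 32041/400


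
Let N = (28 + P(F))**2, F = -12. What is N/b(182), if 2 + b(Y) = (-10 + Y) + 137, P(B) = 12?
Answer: 1600/307 ≈ 5.2117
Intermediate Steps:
b(Y) = 125 + Y (b(Y) = -2 + ((-10 + Y) + 137) = -2 + (127 + Y) = 125 + Y)
N = 1600 (N = (28 + 12)**2 = 40**2 = 1600)
N/b(182) = 1600/(125 + 182) = 1600/307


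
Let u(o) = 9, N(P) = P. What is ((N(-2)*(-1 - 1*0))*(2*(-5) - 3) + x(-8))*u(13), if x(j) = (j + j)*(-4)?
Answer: 342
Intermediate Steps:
x(j) = -8*j (x(j) = (2*j)*(-4) = -8*j)
((N(-2)*(-1 - 1*0))*(2*(-5) - 3) + x(-8))*u(13) = ((-2*(-1 - 1*0))*(2*(-5) - 3) - 8*(-8))*9 = ((-2*(-1 + 0))*(-10 - 3) + 64)*9 = (-2*(-1)*(-13) + 64)*9 = (2*(-13) + 64)*9 = (-26 + 64)*9 = 38*9 = 342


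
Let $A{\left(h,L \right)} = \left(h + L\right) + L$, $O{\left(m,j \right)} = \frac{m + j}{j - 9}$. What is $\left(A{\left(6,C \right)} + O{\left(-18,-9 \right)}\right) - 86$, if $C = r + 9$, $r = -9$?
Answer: $- \frac{157}{2} \approx -78.5$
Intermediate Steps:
$C = 0$ ($C = -9 + 9 = 0$)
$O{\left(m,j \right)} = \frac{j + m}{-9 + j}$
$A{\left(h,L \right)} = h + 2 L$ ($A{\left(h,L \right)} = \left(L + h\right) + L = h + 2 L$)
$\left(A{\left(6,C \right)} + O{\left(-18,-9 \right)}\right) - 86 = \left(\left(6 + 2 \cdot 0\right) + \frac{-9 - 18}{-9 - 9}\right) - 86 = \left(\left(6 + 0\right) + \frac{1}{-18} \left(-27\right)\right) - 86 = \left(6 - - \frac{3}{2}\right) - 86 = \left(6 + \frac{3}{2}\right) - 86 = \frac{15}{2} - 86 = - \frac{157}{2}$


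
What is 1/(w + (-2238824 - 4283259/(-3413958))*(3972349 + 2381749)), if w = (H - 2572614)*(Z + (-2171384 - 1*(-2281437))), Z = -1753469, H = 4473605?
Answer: -568993/9871925080874429047 ≈ -5.7637e-14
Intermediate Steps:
w = -3124119025256 (w = (4473605 - 2572614)*(-1753469 + (-2171384 - 1*(-2281437))) = 1900991*(-1753469 + (-2171384 + 2281437)) = 1900991*(-1753469 + 110053) = 1900991*(-1643416) = -3124119025256)
1/(w + (-2238824 - 4283259/(-3413958))*(3972349 + 2381749)) = 1/(-3124119025256 + (-2238824 - 4283259/(-3413958))*(3972349 + 2381749)) = 1/(-3124119025256 + (-2238824 - 4283259*(-1/3413958))*6354098) = 1/(-3124119025256 + (-2238824 + 1427753/1137986)*6354098) = 1/(-3124119025256 - 2547748940711/1137986*6354098) = 1/(-3124119025256 - 8094323224336941839/568993) = 1/(-9871925080874429047/568993) = -568993/9871925080874429047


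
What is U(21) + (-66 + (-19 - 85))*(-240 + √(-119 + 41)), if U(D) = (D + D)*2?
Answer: 40884 - 170*I*√78 ≈ 40884.0 - 1501.4*I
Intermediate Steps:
U(D) = 4*D (U(D) = (2*D)*2 = 4*D)
U(21) + (-66 + (-19 - 85))*(-240 + √(-119 + 41)) = 4*21 + (-66 + (-19 - 85))*(-240 + √(-119 + 41)) = 84 + (-66 - 104)*(-240 + √(-78)) = 84 - 170*(-240 + I*√78) = 84 + (40800 - 170*I*√78) = 40884 - 170*I*√78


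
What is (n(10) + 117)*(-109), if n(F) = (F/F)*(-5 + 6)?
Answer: -12862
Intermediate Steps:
n(F) = 1 (n(F) = 1*1 = 1)
(n(10) + 117)*(-109) = (1 + 117)*(-109) = 118*(-109) = -12862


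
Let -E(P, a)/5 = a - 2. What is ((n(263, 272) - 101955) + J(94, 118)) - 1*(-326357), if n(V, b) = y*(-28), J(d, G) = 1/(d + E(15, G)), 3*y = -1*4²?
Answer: 109131947/486 ≈ 2.2455e+5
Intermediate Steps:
E(P, a) = 10 - 5*a (E(P, a) = -5*(a - 2) = -5*(-2 + a) = 10 - 5*a)
y = -16/3 (y = (-1*4²)/3 = (-1*16)/3 = (⅓)*(-16) = -16/3 ≈ -5.3333)
J(d, G) = 1/(10 + d - 5*G) (J(d, G) = 1/(d + (10 - 5*G)) = 1/(10 + d - 5*G))
n(V, b) = 448/3 (n(V, b) = -16/3*(-28) = 448/3)
((n(263, 272) - 101955) + J(94, 118)) - 1*(-326357) = ((448/3 - 101955) + 1/(10 + 94 - 5*118)) - 1*(-326357) = (-305417/3 + 1/(10 + 94 - 590)) + 326357 = (-305417/3 + 1/(-486)) + 326357 = (-305417/3 - 1/486) + 326357 = -49477555/486 + 326357 = 109131947/486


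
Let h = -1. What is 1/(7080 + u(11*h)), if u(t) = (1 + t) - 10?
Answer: 1/7060 ≈ 0.00014164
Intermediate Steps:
u(t) = -9 + t
1/(7080 + u(11*h)) = 1/(7080 + (-9 + 11*(-1))) = 1/(7080 + (-9 - 11)) = 1/(7080 - 20) = 1/7060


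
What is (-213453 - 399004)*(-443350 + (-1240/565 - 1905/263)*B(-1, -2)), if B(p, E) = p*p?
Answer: 8069855396074523/29719 ≈ 2.7154e+11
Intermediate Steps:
B(p, E) = p²
(-213453 - 399004)*(-443350 + (-1240/565 - 1905/263)*B(-1, -2)) = (-213453 - 399004)*(-443350 + (-1240/565 - 1905/263)*(-1)²) = -612457*(-443350 + (-1240*1/565 - 1905*1/263)*1) = -612457*(-443350 + (-248/113 - 1905/263)*1) = -612457*(-443350 - 280489/29719*1) = -612457*(-443350 - 280489/29719) = -612457*(-13176199139/29719) = 8069855396074523/29719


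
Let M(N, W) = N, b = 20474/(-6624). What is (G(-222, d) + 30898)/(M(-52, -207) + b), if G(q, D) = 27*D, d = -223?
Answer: -82392624/182461 ≈ -451.56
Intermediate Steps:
b = -10237/3312 (b = 20474*(-1/6624) = -10237/3312 ≈ -3.0909)
(G(-222, d) + 30898)/(M(-52, -207) + b) = (27*(-223) + 30898)/(-52 - 10237/3312) = (-6021 + 30898)/(-182461/3312) = 24877*(-3312/182461) = -82392624/182461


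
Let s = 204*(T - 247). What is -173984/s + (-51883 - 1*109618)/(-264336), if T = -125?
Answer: 1213462969/417915216 ≈ 2.9036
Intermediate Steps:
s = -75888 (s = 204*(-125 - 247) = 204*(-372) = -75888)
-173984/s + (-51883 - 1*109618)/(-264336) = -173984/(-75888) + (-51883 - 1*109618)/(-264336) = -173984*(-1/75888) + (-51883 - 109618)*(-1/264336) = 10874/4743 - 161501*(-1/264336) = 10874/4743 + 161501/264336 = 1213462969/417915216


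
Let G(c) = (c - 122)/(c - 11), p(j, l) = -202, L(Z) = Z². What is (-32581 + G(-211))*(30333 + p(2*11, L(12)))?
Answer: -1963305829/2 ≈ -9.8165e+8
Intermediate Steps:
G(c) = (-122 + c)/(-11 + c)
(-32581 + G(-211))*(30333 + p(2*11, L(12))) = (-32581 + (-122 - 211)/(-11 - 211))*(30333 - 202) = (-32581 - 333/(-222))*30131 = (-32581 - 1/222*(-333))*30131 = (-32581 + 3/2)*30131 = -65159/2*30131 = -1963305829/2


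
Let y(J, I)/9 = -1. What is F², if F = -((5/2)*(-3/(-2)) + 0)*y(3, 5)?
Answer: 18225/16 ≈ 1139.1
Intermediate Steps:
y(J, I) = -9 (y(J, I) = 9*(-1) = -9)
F = 135/4 (F = -((5/2)*(-3/(-2)) + 0)*(-9) = -((5*(½))*(-3*(-½)) + 0)*(-9) = -((5/2)*(3/2) + 0)*(-9) = -(15/4 + 0)*(-9) = -15*(-9)/4 = -1*(-135/4) = 135/4 ≈ 33.750)
F² = (135/4)² = 18225/16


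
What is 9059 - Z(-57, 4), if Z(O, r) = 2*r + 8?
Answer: 9043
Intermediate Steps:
Z(O, r) = 8 + 2*r
9059 - Z(-57, 4) = 9059 - (8 + 2*4) = 9059 - (8 + 8) = 9059 - 1*16 = 9059 - 16 = 9043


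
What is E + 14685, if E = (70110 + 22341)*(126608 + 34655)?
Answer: 14908940298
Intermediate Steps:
E = 14908925613 (E = 92451*161263 = 14908925613)
E + 14685 = 14908925613 + 14685 = 14908940298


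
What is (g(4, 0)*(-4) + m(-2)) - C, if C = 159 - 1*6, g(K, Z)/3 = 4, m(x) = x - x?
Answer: -201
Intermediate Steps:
m(x) = 0
g(K, Z) = 12 (g(K, Z) = 3*4 = 12)
C = 153 (C = 159 - 6 = 153)
(g(4, 0)*(-4) + m(-2)) - C = (12*(-4) + 0) - 1*153 = (-48 + 0) - 153 = -48 - 153 = -201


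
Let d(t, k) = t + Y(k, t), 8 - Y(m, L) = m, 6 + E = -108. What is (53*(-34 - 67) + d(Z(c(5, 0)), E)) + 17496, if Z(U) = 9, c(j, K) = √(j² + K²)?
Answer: 12274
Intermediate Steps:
E = -114 (E = -6 - 108 = -114)
c(j, K) = √(K² + j²)
Y(m, L) = 8 - m
d(t, k) = 8 + t - k (d(t, k) = t + (8 - k) = 8 + t - k)
(53*(-34 - 67) + d(Z(c(5, 0)), E)) + 17496 = (53*(-34 - 67) + (8 + 9 - 1*(-114))) + 17496 = (53*(-101) + (8 + 9 + 114)) + 17496 = (-5353 + 131) + 17496 = -5222 + 17496 = 12274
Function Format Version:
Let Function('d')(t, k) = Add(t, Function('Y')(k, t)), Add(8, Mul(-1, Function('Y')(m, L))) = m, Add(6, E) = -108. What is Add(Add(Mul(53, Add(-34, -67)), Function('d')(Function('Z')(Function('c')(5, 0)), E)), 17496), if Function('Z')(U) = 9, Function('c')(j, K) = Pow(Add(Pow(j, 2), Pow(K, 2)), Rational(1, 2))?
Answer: 12274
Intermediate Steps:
E = -114 (E = Add(-6, -108) = -114)
Function('c')(j, K) = Pow(Add(Pow(K, 2), Pow(j, 2)), Rational(1, 2))
Function('Y')(m, L) = Add(8, Mul(-1, m))
Function('d')(t, k) = Add(8, t, Mul(-1, k)) (Function('d')(t, k) = Add(t, Add(8, Mul(-1, k))) = Add(8, t, Mul(-1, k)))
Add(Add(Mul(53, Add(-34, -67)), Function('d')(Function('Z')(Function('c')(5, 0)), E)), 17496) = Add(Add(Mul(53, Add(-34, -67)), Add(8, 9, Mul(-1, -114))), 17496) = Add(Add(Mul(53, -101), Add(8, 9, 114)), 17496) = Add(Add(-5353, 131), 17496) = Add(-5222, 17496) = 12274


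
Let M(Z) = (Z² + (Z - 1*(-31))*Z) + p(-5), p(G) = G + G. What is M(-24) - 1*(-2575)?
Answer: 2973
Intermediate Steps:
p(G) = 2*G
M(Z) = -10 + Z² + Z*(31 + Z) (M(Z) = (Z² + (Z - 1*(-31))*Z) + 2*(-5) = (Z² + (Z + 31)*Z) - 10 = (Z² + (31 + Z)*Z) - 10 = (Z² + Z*(31 + Z)) - 10 = -10 + Z² + Z*(31 + Z))
M(-24) - 1*(-2575) = (-10 + 2*(-24)² + 31*(-24)) - 1*(-2575) = (-10 + 2*576 - 744) + 2575 = (-10 + 1152 - 744) + 2575 = 398 + 2575 = 2973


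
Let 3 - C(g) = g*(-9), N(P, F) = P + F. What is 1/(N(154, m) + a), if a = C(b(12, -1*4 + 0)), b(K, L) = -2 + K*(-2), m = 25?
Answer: -1/52 ≈ -0.019231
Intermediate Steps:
b(K, L) = -2 - 2*K
N(P, F) = F + P
C(g) = 3 + 9*g (C(g) = 3 - g*(-9) = 3 - (-9)*g = 3 + 9*g)
a = -231 (a = 3 + 9*(-2 - 2*12) = 3 + 9*(-2 - 24) = 3 + 9*(-26) = 3 - 234 = -231)
1/(N(154, m) + a) = 1/((25 + 154) - 231) = 1/(179 - 231) = 1/(-52) = -1/52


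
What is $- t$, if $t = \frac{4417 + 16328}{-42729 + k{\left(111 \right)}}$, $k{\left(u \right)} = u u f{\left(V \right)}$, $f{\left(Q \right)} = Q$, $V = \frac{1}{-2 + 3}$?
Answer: $\frac{6915}{10136} \approx 0.68222$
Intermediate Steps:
$V = 1$ ($V = 1^{-1} = 1$)
$k{\left(u \right)} = u^{2}$ ($k{\left(u \right)} = u u 1 = u^{2} \cdot 1 = u^{2}$)
$t = - \frac{6915}{10136}$ ($t = \frac{4417 + 16328}{-42729 + 111^{2}} = \frac{20745}{-42729 + 12321} = \frac{20745}{-30408} = 20745 \left(- \frac{1}{30408}\right) = - \frac{6915}{10136} \approx -0.68222$)
$- t = \left(-1\right) \left(- \frac{6915}{10136}\right) = \frac{6915}{10136}$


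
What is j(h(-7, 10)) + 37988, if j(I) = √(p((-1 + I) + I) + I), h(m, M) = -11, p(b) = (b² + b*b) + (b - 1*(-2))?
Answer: 37988 + 3*√114 ≈ 38020.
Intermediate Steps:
p(b) = 2 + b + 2*b² (p(b) = (b² + b²) + (b + 2) = 2*b² + (2 + b) = 2 + b + 2*b²)
j(I) = √(1 + 2*(-1 + 2*I)² + 3*I) (j(I) = √((2 + ((-1 + I) + I) + 2*((-1 + I) + I)²) + I) = √((2 + (-1 + 2*I) + 2*(-1 + 2*I)²) + I) = √((1 + 2*I + 2*(-1 + 2*I)²) + I) = √(1 + 2*(-1 + 2*I)² + 3*I))
j(h(-7, 10)) + 37988 = √(3 - 5*(-11) + 8*(-11)²) + 37988 = √(3 + 55 + 8*121) + 37988 = √(3 + 55 + 968) + 37988 = √1026 + 37988 = 3*√114 + 37988 = 37988 + 3*√114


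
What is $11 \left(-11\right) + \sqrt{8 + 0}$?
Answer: $-121 + 2 \sqrt{2} \approx -118.17$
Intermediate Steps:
$11 \left(-11\right) + \sqrt{8 + 0} = -121 + \sqrt{8} = -121 + 2 \sqrt{2}$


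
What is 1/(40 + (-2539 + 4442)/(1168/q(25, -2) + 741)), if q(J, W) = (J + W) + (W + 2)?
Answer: 18211/772209 ≈ 0.023583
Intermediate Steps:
q(J, W) = 2 + J + 2*W (q(J, W) = (J + W) + (2 + W) = 2 + J + 2*W)
1/(40 + (-2539 + 4442)/(1168/q(25, -2) + 741)) = 1/(40 + (-2539 + 4442)/(1168/(2 + 25 + 2*(-2)) + 741)) = 1/(40 + 1903/(1168/(2 + 25 - 4) + 741)) = 1/(40 + 1903/(1168/23 + 741)) = 1/(40 + 1903/(18211/23)) = 1/(40 + 1903*(23/18211)) = 1/(40 + 43769/18211) = 1/(772209/18211) = 18211/772209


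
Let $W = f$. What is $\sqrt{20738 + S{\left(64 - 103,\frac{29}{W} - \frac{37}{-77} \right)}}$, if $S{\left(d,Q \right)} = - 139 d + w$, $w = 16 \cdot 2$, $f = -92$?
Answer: $\sqrt{26191} \approx 161.84$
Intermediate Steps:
$W = -92$
$w = 32$
$S{\left(d,Q \right)} = 32 - 139 d$ ($S{\left(d,Q \right)} = - 139 d + 32 = 32 - 139 d$)
$\sqrt{20738 + S{\left(64 - 103,\frac{29}{W} - \frac{37}{-77} \right)}} = \sqrt{20738 - \left(-32 + 139 \left(64 - 103\right)\right)} = \sqrt{20738 + \left(32 - -5421\right)} = \sqrt{20738 + \left(32 + 5421\right)} = \sqrt{20738 + 5453} = \sqrt{26191}$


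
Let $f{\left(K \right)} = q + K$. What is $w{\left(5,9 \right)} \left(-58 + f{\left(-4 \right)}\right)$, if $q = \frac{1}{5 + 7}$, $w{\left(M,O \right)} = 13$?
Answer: $- \frac{9659}{12} \approx -804.92$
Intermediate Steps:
$q = \frac{1}{12} \approx 0.083333$
$f{\left(K \right)} = \frac{1}{12} + K$
$w{\left(5,9 \right)} \left(-58 + f{\left(-4 \right)}\right) = 13 \left(-58 + \left(\frac{1}{12} - 4\right)\right) = 13 \left(-58 - \frac{47}{12}\right) = 13 \left(- \frac{743}{12}\right) = - \frac{9659}{12}$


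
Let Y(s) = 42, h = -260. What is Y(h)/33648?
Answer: 7/5608 ≈ 0.0012482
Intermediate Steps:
Y(h)/33648 = 42/33648 = 42*(1/33648) = 7/5608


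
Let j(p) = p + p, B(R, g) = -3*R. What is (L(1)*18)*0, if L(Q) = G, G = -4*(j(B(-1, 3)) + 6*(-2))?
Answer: 0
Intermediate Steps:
j(p) = 2*p
G = 24 (G = -4*(2*(-3*(-1)) + 6*(-2)) = -4*(2*3 - 12) = -4*(6 - 12) = -4*(-6) = 24)
L(Q) = 24
(L(1)*18)*0 = (24*18)*0 = 432*0 = 0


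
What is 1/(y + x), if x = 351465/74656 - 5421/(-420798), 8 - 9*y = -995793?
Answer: 47122643232/5214086367726517 ≈ 9.0376e-6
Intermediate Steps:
y = 995801/9 (y = 8/9 - 1/9*(-995793) = 8/9 + 331931/3 = 995801/9 ≈ 1.1064e+5)
x = 24716746541/5235849248 (x = 351465*(1/74656) - 5421*(-1/420798) = 351465/74656 + 1807/140266 = 24716746541/5235849248 ≈ 4.7207)
1/(y + x) = 1/(995801/9 + 24716746541/5235849248) = 1/(5214086367726517/47122643232) = 47122643232/5214086367726517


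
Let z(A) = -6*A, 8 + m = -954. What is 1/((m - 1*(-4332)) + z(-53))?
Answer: 1/3688 ≈ 0.00027115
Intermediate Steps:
m = -962 (m = -8 - 954 = -962)
1/((m - 1*(-4332)) + z(-53)) = 1/((-962 - 1*(-4332)) - 6*(-53)) = 1/((-962 + 4332) + 318) = 1/(3370 + 318) = 1/3688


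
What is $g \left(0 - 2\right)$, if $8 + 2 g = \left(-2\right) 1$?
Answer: $10$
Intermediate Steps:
$g = -5$ ($g = -4 + \frac{\left(-2\right) 1}{2} = -4 + \frac{1}{2} \left(-2\right) = -4 - 1 = -5$)
$g \left(0 - 2\right) = - 5 \left(0 - 2\right) = \left(-5\right) \left(-2\right) = 10$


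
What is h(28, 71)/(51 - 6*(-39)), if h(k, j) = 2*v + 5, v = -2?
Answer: 1/285 ≈ 0.0035088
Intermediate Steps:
h(k, j) = 1 (h(k, j) = 2*(-2) + 5 = -4 + 5 = 1)
h(28, 71)/(51 - 6*(-39)) = 1/(51 - 6*(-39)) = 1/(51 + 234) = 1/285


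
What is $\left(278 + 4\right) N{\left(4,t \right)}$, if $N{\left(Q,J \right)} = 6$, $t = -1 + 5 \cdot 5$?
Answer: $1692$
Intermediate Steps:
$t = 24$ ($t = -1 + 25 = 24$)
$\left(278 + 4\right) N{\left(4,t \right)} = \left(278 + 4\right) 6 = 282 \cdot 6 = 1692$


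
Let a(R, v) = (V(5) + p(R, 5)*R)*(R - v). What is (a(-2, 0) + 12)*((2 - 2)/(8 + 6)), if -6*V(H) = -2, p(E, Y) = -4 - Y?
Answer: 0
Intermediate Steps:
V(H) = ⅓ (V(H) = -⅙*(-2) = ⅓)
a(R, v) = (⅓ - 9*R)*(R - v) (a(R, v) = (⅓ + (-4 - 1*5)*R)*(R - v) = (⅓ + (-4 - 5)*R)*(R - v) = (⅓ - 9*R)*(R - v))
(a(-2, 0) + 12)*((2 - 2)/(8 + 6)) = ((-9*(-2)² - ⅓*0 + (⅓)*(-2) + 9*(-2)*0) + 12)*((2 - 2)/(8 + 6)) = ((-9*4 + 0 - ⅔ + 0) + 12)*(0/14) = ((-36 + 0 - ⅔ + 0) + 12)*(0*(1/14)) = (-110/3 + 12)*0 = -74/3*0 = 0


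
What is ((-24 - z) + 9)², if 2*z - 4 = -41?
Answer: 49/4 ≈ 12.250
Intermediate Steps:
z = -37/2 (z = 2 + (½)*(-41) = 2 - 41/2 = -37/2 ≈ -18.500)
((-24 - z) + 9)² = ((-24 - 1*(-37/2)) + 9)² = ((-24 + 37/2) + 9)² = (-11/2 + 9)² = (7/2)² = 49/4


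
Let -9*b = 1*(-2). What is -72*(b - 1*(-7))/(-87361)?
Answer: 520/87361 ≈ 0.0059523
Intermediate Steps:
b = 2/9 (b = -(-2)/9 = -⅑*(-2) = 2/9 ≈ 0.22222)
-72*(b - 1*(-7))/(-87361) = -72*(2/9 - 1*(-7))/(-87361) = -72*(2/9 + 7)*(-1/87361) = -72*65/9*(-1/87361) = -520*(-1/87361) = 520/87361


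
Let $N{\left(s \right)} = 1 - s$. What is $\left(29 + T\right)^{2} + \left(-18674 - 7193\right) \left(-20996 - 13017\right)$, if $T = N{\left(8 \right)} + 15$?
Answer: $879815640$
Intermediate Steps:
$T = 8$ ($T = \left(1 - 8\right) + 15 = -7 + 15 = 8$)
$\left(29 + T\right)^{2} + \left(-18674 - 7193\right) \left(-20996 - 13017\right) = \left(29 + 8\right)^{2} + \left(-18674 - 7193\right) \left(-20996 - 13017\right) = 37^{2} - -879814271 = 1369 + 879814271 = 879815640$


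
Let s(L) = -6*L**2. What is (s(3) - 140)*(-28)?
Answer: 5432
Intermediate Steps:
(s(3) - 140)*(-28) = (-6*3**2 - 140)*(-28) = (-6*9 - 140)*(-28) = (-54 - 140)*(-28) = -194*(-28) = 5432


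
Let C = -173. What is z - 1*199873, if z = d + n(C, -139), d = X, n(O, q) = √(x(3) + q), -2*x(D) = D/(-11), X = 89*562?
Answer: -149855 + I*√67210/22 ≈ -1.4986e+5 + 11.784*I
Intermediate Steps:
X = 50018
x(D) = D/22 (x(D) = -D/(2*(-11)) = -D*(-1)/(2*11) = -(-1)*D/22 = D/22)
n(O, q) = √(3/22 + q) (n(O, q) = √((1/22)*3 + q) = √(3/22 + q))
d = 50018
z = 50018 + I*√67210/22 (z = 50018 + √(66 + 484*(-139))/22 = 50018 + √(66 - 67276)/22 = 50018 + √(-67210)/22 = 50018 + (I*√67210)/22 = 50018 + I*√67210/22 ≈ 50018.0 + 11.784*I)
z - 1*199873 = (50018 + I*√67210/22) - 1*199873 = (50018 + I*√67210/22) - 199873 = -149855 + I*√67210/22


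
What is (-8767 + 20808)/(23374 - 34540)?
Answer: -12041/11166 ≈ -1.0784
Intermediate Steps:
(-8767 + 20808)/(23374 - 34540) = 12041/(-11166) = 12041*(-1/11166) = -12041/11166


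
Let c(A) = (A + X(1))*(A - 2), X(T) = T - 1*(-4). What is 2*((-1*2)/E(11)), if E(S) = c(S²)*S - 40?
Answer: -2/82447 ≈ -2.4258e-5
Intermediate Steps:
X(T) = 4 + T (X(T) = T + 4 = 4 + T)
c(A) = (-2 + A)*(5 + A) (c(A) = (A + (4 + 1))*(A - 2) = (A + 5)*(-2 + A) = (5 + A)*(-2 + A) = (-2 + A)*(5 + A))
E(S) = -40 + S*(-10 + S⁴ + 3*S²) (E(S) = (-10 + (S²)² + 3*S²)*S - 40 = (-10 + S⁴ + 3*S²)*S - 40 = S*(-10 + S⁴ + 3*S²) - 40 = -40 + S*(-10 + S⁴ + 3*S²))
2*((-1*2)/E(11)) = 2*((-1*2)/(-40 + 11*(-10 + 11⁴ + 3*11²))) = 2*(-2/(-40 + 11*(-10 + 14641 + 3*121))) = 2*(-2/(-40 + 11*(-10 + 14641 + 363))) = 2*(-2/(-40 + 11*14994)) = 2*(-2/(-40 + 164934)) = 2*(-2/164894) = 2*(-2*1/164894) = 2*(-1/82447) = -2/82447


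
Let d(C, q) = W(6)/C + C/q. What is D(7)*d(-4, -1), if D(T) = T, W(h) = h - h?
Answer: 28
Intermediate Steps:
W(h) = 0
d(C, q) = C/q (d(C, q) = 0/C + C/q = 0 + C/q = C/q)
D(7)*d(-4, -1) = 7*(-4/(-1)) = 7*(-4*(-1)) = 7*4 = 28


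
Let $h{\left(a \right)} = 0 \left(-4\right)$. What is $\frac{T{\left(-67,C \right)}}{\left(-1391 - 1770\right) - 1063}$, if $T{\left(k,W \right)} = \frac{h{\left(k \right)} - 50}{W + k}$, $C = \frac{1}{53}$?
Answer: $- \frac{53}{299904} \approx -0.00017672$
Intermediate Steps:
$h{\left(a \right)} = 0$
$C = \frac{1}{53} \approx 0.018868$
$T{\left(k,W \right)} = - \frac{50}{W + k}$ ($T{\left(k,W \right)} = \frac{0 - 50}{W + k} = - \frac{50}{W + k}$)
$\frac{T{\left(-67,C \right)}}{\left(-1391 - 1770\right) - 1063} = \frac{\left(-50\right) \frac{1}{\frac{1}{53} - 67}}{\left(-1391 - 1770\right) - 1063} = \frac{\left(-50\right) \frac{1}{- \frac{3550}{53}}}{-3161 - 1063} = \frac{\left(-50\right) \left(- \frac{53}{3550}\right)}{-4224} = \frac{53}{71} \left(- \frac{1}{4224}\right) = - \frac{53}{299904}$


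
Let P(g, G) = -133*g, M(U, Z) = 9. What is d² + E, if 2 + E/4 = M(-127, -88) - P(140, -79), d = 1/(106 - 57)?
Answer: 178893709/2401 ≈ 74508.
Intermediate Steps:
d = 1/49 ≈ 0.020408
E = 74508 (E = -8 + 4*(9 - (-133)*140) = -8 + 4*(9 - 1*(-18620)) = -8 + 4*(9 + 18620) = -8 + 4*18629 = -8 + 74516 = 74508)
d² + E = (1/49)² + 74508 = 1/2401 + 74508 = 178893709/2401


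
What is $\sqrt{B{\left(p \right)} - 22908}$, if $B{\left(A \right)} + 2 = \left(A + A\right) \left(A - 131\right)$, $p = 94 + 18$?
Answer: $17 i \sqrt{94} \approx 164.82 i$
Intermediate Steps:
$p = 112$
$B{\left(A \right)} = -2 + 2 A \left(-131 + A\right)$ ($B{\left(A \right)} = -2 + \left(A + A\right) \left(A - 131\right) = -2 + 2 A \left(-131 + A\right)$)
$\sqrt{B{\left(p \right)} - 22908} = \sqrt{\left(-2 - 29344 + 2 \cdot 112^{2}\right) - 22908} = \sqrt{\left(-2 - 29344 + 2 \cdot 12544\right) - 22908} = \sqrt{\left(-2 - 29344 + 25088\right) - 22908} = \sqrt{-4258 - 22908} = \sqrt{-27166} = 17 i \sqrt{94}$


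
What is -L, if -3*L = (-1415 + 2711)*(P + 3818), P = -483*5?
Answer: 606096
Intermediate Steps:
P = -2415
L = -606096 (L = -(-1415 + 2711)*(-2415 + 3818)/3 = -432*1403 = -⅓*1818288 = -606096)
-L = -1*(-606096) = 606096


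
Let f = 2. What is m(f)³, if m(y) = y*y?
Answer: 64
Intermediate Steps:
m(y) = y²
m(f)³ = (2²)³ = 4³ = 64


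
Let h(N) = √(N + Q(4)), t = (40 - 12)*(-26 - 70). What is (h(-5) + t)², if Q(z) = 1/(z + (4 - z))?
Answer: (5376 - I*√19)²/4 ≈ 7.2253e+6 - 11717.0*I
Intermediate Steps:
t = -2688 (t = 28*(-96) = -2688)
Q(z) = ¼ (Q(z) = 1/4 = ¼)
h(N) = √(¼ + N) (h(N) = √(N + ¼) = √(¼ + N))
(h(-5) + t)² = (√(1 + 4*(-5))/2 - 2688)² = (√(1 - 20)/2 - 2688)² = (√(-19)/2 - 2688)² = ((I*√19)/2 - 2688)² = (I*√19/2 - 2688)² = (-2688 + I*√19/2)²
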